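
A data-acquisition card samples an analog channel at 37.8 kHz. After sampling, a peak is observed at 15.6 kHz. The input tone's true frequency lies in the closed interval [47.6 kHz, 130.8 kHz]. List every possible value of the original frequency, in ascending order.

Frequencies that alias to 15.6 kHz are k·fs ± 15.6 kHz for integer k ≥ 0.
k=0: 15.6 kHz.
k=1: 22.2 kHz, 53.4 kHz.
k=2: 60 kHz, 91.2 kHz.
k=3: 97.8 kHz, 129 kHz.
k=4: 135.6 kHz, 166.8 kHz.
Within [47.6 kHz, 130.8 kHz]: 53.4 kHz, 60 kHz, 91.2 kHz, 97.8 kHz, 129 kHz.

53.4 kHz, 60 kHz, 91.2 kHz, 97.8 kHz, 129 kHz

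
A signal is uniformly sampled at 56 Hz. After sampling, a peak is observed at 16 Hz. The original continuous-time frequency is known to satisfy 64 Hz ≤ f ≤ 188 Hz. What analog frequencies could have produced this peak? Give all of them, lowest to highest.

Frequencies that alias to 16 Hz are k·fs ± 16 Hz for integer k ≥ 0.
k=0: 16 Hz.
k=1: 40 Hz, 72 Hz.
k=2: 96 Hz, 128 Hz.
k=3: 152 Hz, 184 Hz.
k=4: 208 Hz, 240 Hz.
Within [64 Hz, 188 Hz]: 72 Hz, 96 Hz, 128 Hz, 152 Hz, 184 Hz.

72 Hz, 96 Hz, 128 Hz, 152 Hz, 184 Hz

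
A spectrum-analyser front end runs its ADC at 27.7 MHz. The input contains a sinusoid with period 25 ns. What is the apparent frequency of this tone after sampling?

12.3 MHz

T = 25 ns → f = 1/T = 40 MHz.
40 MHz mod fs = 12.3 MHz.
12.3 MHz ≤ fs/2 = 13.85 MHz, appears at 12.3 MHz.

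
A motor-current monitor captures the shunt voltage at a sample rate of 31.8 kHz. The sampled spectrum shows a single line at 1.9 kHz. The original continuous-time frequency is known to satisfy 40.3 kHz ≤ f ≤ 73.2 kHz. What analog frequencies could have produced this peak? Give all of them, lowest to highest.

61.7 kHz, 65.5 kHz

Frequencies that alias to 1.9 kHz are k·fs ± 1.9 kHz for integer k ≥ 0.
k=0: 1.9 kHz.
k=1: 29.9 kHz, 33.7 kHz.
k=2: 61.7 kHz, 65.5 kHz.
k=3: 93.5 kHz, 97.3 kHz.
Within [40.3 kHz, 73.2 kHz]: 61.7 kHz, 65.5 kHz.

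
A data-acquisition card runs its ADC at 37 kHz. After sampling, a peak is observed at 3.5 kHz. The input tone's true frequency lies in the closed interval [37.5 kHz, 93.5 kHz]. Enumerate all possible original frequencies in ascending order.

40.5 kHz, 70.5 kHz, 77.5 kHz

Frequencies that alias to 3.5 kHz are k·fs ± 3.5 kHz for integer k ≥ 0.
k=0: 3.5 kHz.
k=1: 33.5 kHz, 40.5 kHz.
k=2: 70.5 kHz, 77.5 kHz.
k=3: 107.5 kHz, 114.5 kHz.
Within [37.5 kHz, 93.5 kHz]: 40.5 kHz, 70.5 kHz, 77.5 kHz.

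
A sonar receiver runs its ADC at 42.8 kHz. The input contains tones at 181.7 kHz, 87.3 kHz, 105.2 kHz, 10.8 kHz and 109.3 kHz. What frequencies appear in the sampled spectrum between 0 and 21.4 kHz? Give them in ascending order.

fs/2 = 21.4 kHz.
181.7 kHz mod fs = 10.5 kHz.
10.5 kHz ≤ fs/2 = 21.4 kHz, appears at 10.5 kHz.
87.3 kHz mod fs = 1.7 kHz.
1.7 kHz ≤ fs/2 = 21.4 kHz, appears at 1.7 kHz.
105.2 kHz mod fs = 19.6 kHz.
19.6 kHz ≤ fs/2 = 21.4 kHz, appears at 19.6 kHz.
10.8 kHz ≤ fs/2 = 21.4 kHz, passes unchanged.
109.3 kHz mod fs = 23.7 kHz.
23.7 kHz > fs/2 = 21.4 kHz, folds to fs − 23.7 kHz = 19.1 kHz.
Distinct values: {1.7 kHz, 10.5 kHz, 10.8 kHz, 19.1 kHz, 19.6 kHz}.

1.7 kHz, 10.5 kHz, 10.8 kHz, 19.1 kHz, 19.6 kHz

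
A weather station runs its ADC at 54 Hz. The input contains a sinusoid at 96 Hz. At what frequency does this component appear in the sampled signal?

96 Hz mod fs = 42 Hz.
42 Hz > fs/2 = 27 Hz, folds to fs − 42 Hz = 12 Hz.

12 Hz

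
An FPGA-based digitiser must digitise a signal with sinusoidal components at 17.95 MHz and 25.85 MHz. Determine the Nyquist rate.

Highest-frequency component: 25.85 MHz.
Nyquist rate = 2 × 25.85 MHz = 51.7 MHz.

51.7 MHz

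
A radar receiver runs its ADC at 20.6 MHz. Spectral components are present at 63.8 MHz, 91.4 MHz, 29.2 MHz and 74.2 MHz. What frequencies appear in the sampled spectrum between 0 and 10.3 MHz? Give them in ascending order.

2 MHz, 8.2 MHz, 8.6 MHz, 9 MHz

fs/2 = 10.3 MHz.
63.8 MHz mod fs = 2 MHz.
2 MHz ≤ fs/2 = 10.3 MHz, appears at 2 MHz.
91.4 MHz mod fs = 9 MHz.
9 MHz ≤ fs/2 = 10.3 MHz, appears at 9 MHz.
29.2 MHz mod fs = 8.6 MHz.
8.6 MHz ≤ fs/2 = 10.3 MHz, appears at 8.6 MHz.
74.2 MHz mod fs = 12.4 MHz.
12.4 MHz > fs/2 = 10.3 MHz, folds to fs − 12.4 MHz = 8.2 MHz.
Distinct values: {2 MHz, 8.2 MHz, 8.6 MHz, 9 MHz}.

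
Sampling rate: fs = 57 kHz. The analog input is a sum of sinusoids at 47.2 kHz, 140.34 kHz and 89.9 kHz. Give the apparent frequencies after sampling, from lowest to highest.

fs/2 = 28.5 kHz.
47.2 kHz > fs/2 = 28.5 kHz, folds to fs − 47.2 kHz = 9.8 kHz.
140.34 kHz mod fs = 26.34 kHz.
26.34 kHz ≤ fs/2 = 28.5 kHz, appears at 26.34 kHz.
89.9 kHz mod fs = 32.9 kHz.
32.9 kHz > fs/2 = 28.5 kHz, folds to fs − 32.9 kHz = 24.1 kHz.
Distinct values: {9.8 kHz, 24.1 kHz, 26.34 kHz}.

9.8 kHz, 24.1 kHz, 26.34 kHz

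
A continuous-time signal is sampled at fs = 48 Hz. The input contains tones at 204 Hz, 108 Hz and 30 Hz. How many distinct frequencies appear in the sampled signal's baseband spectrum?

fs/2 = 24 Hz.
204 Hz mod fs = 12 Hz.
12 Hz ≤ fs/2 = 24 Hz, appears at 12 Hz.
108 Hz mod fs = 12 Hz.
12 Hz ≤ fs/2 = 24 Hz, appears at 12 Hz.
30 Hz > fs/2 = 24 Hz, folds to fs − 30 Hz = 18 Hz.
Distinct values: {12 Hz, 18 Hz} → 2.

2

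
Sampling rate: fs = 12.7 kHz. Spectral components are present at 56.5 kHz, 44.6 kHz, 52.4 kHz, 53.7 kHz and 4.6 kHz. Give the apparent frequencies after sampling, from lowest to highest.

1.6 kHz, 2.9 kHz, 4.6 kHz, 5.7 kHz, 6.2 kHz

fs/2 = 6.35 kHz.
56.5 kHz mod fs = 5.7 kHz.
5.7 kHz ≤ fs/2 = 6.35 kHz, appears at 5.7 kHz.
44.6 kHz mod fs = 6.5 kHz.
6.5 kHz > fs/2 = 6.35 kHz, folds to fs − 6.5 kHz = 6.2 kHz.
52.4 kHz mod fs = 1.6 kHz.
1.6 kHz ≤ fs/2 = 6.35 kHz, appears at 1.6 kHz.
53.7 kHz mod fs = 2.9 kHz.
2.9 kHz ≤ fs/2 = 6.35 kHz, appears at 2.9 kHz.
4.6 kHz ≤ fs/2 = 6.35 kHz, passes unchanged.
Distinct values: {1.6 kHz, 2.9 kHz, 4.6 kHz, 5.7 kHz, 6.2 kHz}.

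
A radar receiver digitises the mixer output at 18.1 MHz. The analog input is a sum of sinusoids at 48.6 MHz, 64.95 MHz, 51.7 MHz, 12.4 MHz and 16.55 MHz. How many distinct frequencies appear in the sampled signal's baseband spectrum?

4

fs/2 = 9.05 MHz.
48.6 MHz mod fs = 12.4 MHz.
12.4 MHz > fs/2 = 9.05 MHz, folds to fs − 12.4 MHz = 5.7 MHz.
64.95 MHz mod fs = 10.65 MHz.
10.65 MHz > fs/2 = 9.05 MHz, folds to fs − 10.65 MHz = 7.45 MHz.
51.7 MHz mod fs = 15.5 MHz.
15.5 MHz > fs/2 = 9.05 MHz, folds to fs − 15.5 MHz = 2.6 MHz.
12.4 MHz > fs/2 = 9.05 MHz, folds to fs − 12.4 MHz = 5.7 MHz.
16.55 MHz > fs/2 = 9.05 MHz, folds to fs − 16.55 MHz = 1.55 MHz.
Distinct values: {1.55 MHz, 2.6 MHz, 5.7 MHz, 7.45 MHz} → 4.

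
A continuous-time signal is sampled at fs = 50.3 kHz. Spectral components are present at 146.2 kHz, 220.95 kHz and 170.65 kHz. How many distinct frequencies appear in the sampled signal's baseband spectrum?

2

fs/2 = 25.15 kHz.
146.2 kHz mod fs = 45.6 kHz.
45.6 kHz > fs/2 = 25.15 kHz, folds to fs − 45.6 kHz = 4.7 kHz.
220.95 kHz mod fs = 19.75 kHz.
19.75 kHz ≤ fs/2 = 25.15 kHz, appears at 19.75 kHz.
170.65 kHz mod fs = 19.75 kHz.
19.75 kHz ≤ fs/2 = 25.15 kHz, appears at 19.75 kHz.
Distinct values: {4.7 kHz, 19.75 kHz} → 2.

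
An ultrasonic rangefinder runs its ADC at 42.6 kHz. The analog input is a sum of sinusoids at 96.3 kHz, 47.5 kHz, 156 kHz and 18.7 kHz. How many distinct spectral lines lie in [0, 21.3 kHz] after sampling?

4

fs/2 = 21.3 kHz.
96.3 kHz mod fs = 11.1 kHz.
11.1 kHz ≤ fs/2 = 21.3 kHz, appears at 11.1 kHz.
47.5 kHz mod fs = 4.9 kHz.
4.9 kHz ≤ fs/2 = 21.3 kHz, appears at 4.9 kHz.
156 kHz mod fs = 28.2 kHz.
28.2 kHz > fs/2 = 21.3 kHz, folds to fs − 28.2 kHz = 14.4 kHz.
18.7 kHz ≤ fs/2 = 21.3 kHz, passes unchanged.
Distinct values: {4.9 kHz, 11.1 kHz, 14.4 kHz, 18.7 kHz} → 4.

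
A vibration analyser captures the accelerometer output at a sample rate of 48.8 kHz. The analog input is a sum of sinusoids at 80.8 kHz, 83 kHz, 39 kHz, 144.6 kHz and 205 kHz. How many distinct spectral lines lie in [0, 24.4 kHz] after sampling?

fs/2 = 24.4 kHz.
80.8 kHz mod fs = 32 kHz.
32 kHz > fs/2 = 24.4 kHz, folds to fs − 32 kHz = 16.8 kHz.
83 kHz mod fs = 34.2 kHz.
34.2 kHz > fs/2 = 24.4 kHz, folds to fs − 34.2 kHz = 14.6 kHz.
39 kHz > fs/2 = 24.4 kHz, folds to fs − 39 kHz = 9.8 kHz.
144.6 kHz mod fs = 47 kHz.
47 kHz > fs/2 = 24.4 kHz, folds to fs − 47 kHz = 1.8 kHz.
205 kHz mod fs = 9.8 kHz.
9.8 kHz ≤ fs/2 = 24.4 kHz, appears at 9.8 kHz.
Distinct values: {1.8 kHz, 9.8 kHz, 14.6 kHz, 16.8 kHz} → 4.

4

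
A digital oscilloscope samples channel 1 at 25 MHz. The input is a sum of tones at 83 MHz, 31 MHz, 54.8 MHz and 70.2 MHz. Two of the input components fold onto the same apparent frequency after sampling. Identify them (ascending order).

fs/2 = 12.5 MHz.
83 MHz mod fs = 8 MHz.
8 MHz ≤ fs/2 = 12.5 MHz, appears at 8 MHz.
31 MHz mod fs = 6 MHz.
6 MHz ≤ fs/2 = 12.5 MHz, appears at 6 MHz.
54.8 MHz mod fs = 4.8 MHz.
4.8 MHz ≤ fs/2 = 12.5 MHz, appears at 4.8 MHz.
70.2 MHz mod fs = 20.2 MHz.
20.2 MHz > fs/2 = 12.5 MHz, folds to fs − 20.2 MHz = 4.8 MHz.
54.8 MHz and 70.2 MHz both map to 4.8 MHz.

54.8 MHz, 70.2 MHz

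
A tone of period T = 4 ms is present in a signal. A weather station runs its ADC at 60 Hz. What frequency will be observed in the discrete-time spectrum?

10 Hz

T = 4 ms → f = 1/T = 250 Hz.
250 Hz mod fs = 10 Hz.
10 Hz ≤ fs/2 = 30 Hz, appears at 10 Hz.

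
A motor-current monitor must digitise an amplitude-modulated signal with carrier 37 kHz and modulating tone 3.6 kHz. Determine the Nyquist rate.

81.2 kHz

AM sidebands sit at fc ± fm = 33.4 kHz and 40.6 kHz.
Highest-frequency component: 40.6 kHz.
Nyquist rate = 2 × 40.6 kHz = 81.2 kHz.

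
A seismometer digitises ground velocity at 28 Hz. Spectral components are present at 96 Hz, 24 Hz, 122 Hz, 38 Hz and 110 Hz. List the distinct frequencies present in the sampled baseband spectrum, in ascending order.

2 Hz, 4 Hz, 10 Hz, 12 Hz

fs/2 = 14 Hz.
96 Hz mod fs = 12 Hz.
12 Hz ≤ fs/2 = 14 Hz, appears at 12 Hz.
24 Hz > fs/2 = 14 Hz, folds to fs − 24 Hz = 4 Hz.
122 Hz mod fs = 10 Hz.
10 Hz ≤ fs/2 = 14 Hz, appears at 10 Hz.
38 Hz mod fs = 10 Hz.
10 Hz ≤ fs/2 = 14 Hz, appears at 10 Hz.
110 Hz mod fs = 26 Hz.
26 Hz > fs/2 = 14 Hz, folds to fs − 26 Hz = 2 Hz.
Distinct values: {2 Hz, 4 Hz, 10 Hz, 12 Hz}.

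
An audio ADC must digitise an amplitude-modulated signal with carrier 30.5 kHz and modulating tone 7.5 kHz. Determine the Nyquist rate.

76 kHz

AM sidebands sit at fc ± fm = 23 kHz and 38 kHz.
Highest-frequency component: 38 kHz.
Nyquist rate = 2 × 38 kHz = 76 kHz.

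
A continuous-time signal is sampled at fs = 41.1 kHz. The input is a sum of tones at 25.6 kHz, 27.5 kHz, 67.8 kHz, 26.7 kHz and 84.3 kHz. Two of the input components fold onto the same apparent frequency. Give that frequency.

fs/2 = 20.55 kHz.
25.6 kHz > fs/2 = 20.55 kHz, folds to fs − 25.6 kHz = 15.5 kHz.
27.5 kHz > fs/2 = 20.55 kHz, folds to fs − 27.5 kHz = 13.6 kHz.
67.8 kHz mod fs = 26.7 kHz.
26.7 kHz > fs/2 = 20.55 kHz, folds to fs − 26.7 kHz = 14.4 kHz.
26.7 kHz > fs/2 = 20.55 kHz, folds to fs − 26.7 kHz = 14.4 kHz.
84.3 kHz mod fs = 2.1 kHz.
2.1 kHz ≤ fs/2 = 20.55 kHz, appears at 2.1 kHz.
26.7 kHz and 67.8 kHz both map to 14.4 kHz.

14.4 kHz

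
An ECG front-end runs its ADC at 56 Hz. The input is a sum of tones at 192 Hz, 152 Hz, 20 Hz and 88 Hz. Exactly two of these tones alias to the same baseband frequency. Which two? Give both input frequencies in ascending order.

88 Hz, 192 Hz

fs/2 = 28 Hz.
192 Hz mod fs = 24 Hz.
24 Hz ≤ fs/2 = 28 Hz, appears at 24 Hz.
152 Hz mod fs = 40 Hz.
40 Hz > fs/2 = 28 Hz, folds to fs − 40 Hz = 16 Hz.
20 Hz ≤ fs/2 = 28 Hz, passes unchanged.
88 Hz mod fs = 32 Hz.
32 Hz > fs/2 = 28 Hz, folds to fs − 32 Hz = 24 Hz.
88 Hz and 192 Hz both map to 24 Hz.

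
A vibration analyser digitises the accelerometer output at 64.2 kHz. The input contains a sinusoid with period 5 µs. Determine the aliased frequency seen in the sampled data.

7.4 kHz

T = 5 µs → f = 1/T = 200 kHz.
200 kHz mod fs = 7.4 kHz.
7.4 kHz ≤ fs/2 = 32.1 kHz, appears at 7.4 kHz.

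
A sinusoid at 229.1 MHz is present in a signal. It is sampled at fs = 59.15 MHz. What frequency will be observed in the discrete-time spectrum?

7.5 MHz

229.1 MHz mod fs = 51.65 MHz.
51.65 MHz > fs/2 = 29.575 MHz, folds to fs − 51.65 MHz = 7.5 MHz.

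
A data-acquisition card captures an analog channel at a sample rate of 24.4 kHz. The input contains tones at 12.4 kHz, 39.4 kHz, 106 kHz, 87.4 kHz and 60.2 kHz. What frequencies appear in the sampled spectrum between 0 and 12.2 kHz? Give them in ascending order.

fs/2 = 12.2 kHz.
12.4 kHz > fs/2 = 12.2 kHz, folds to fs − 12.4 kHz = 12 kHz.
39.4 kHz mod fs = 15 kHz.
15 kHz > fs/2 = 12.2 kHz, folds to fs − 15 kHz = 9.4 kHz.
106 kHz mod fs = 8.4 kHz.
8.4 kHz ≤ fs/2 = 12.2 kHz, appears at 8.4 kHz.
87.4 kHz mod fs = 14.2 kHz.
14.2 kHz > fs/2 = 12.2 kHz, folds to fs − 14.2 kHz = 10.2 kHz.
60.2 kHz mod fs = 11.4 kHz.
11.4 kHz ≤ fs/2 = 12.2 kHz, appears at 11.4 kHz.
Distinct values: {8.4 kHz, 9.4 kHz, 10.2 kHz, 11.4 kHz, 12 kHz}.

8.4 kHz, 9.4 kHz, 10.2 kHz, 11.4 kHz, 12 kHz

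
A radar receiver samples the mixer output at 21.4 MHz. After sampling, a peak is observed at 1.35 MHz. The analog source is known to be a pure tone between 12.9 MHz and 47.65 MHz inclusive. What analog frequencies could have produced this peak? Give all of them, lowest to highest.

Frequencies that alias to 1.35 MHz are k·fs ± 1.35 MHz for integer k ≥ 0.
k=0: 1.35 MHz.
k=1: 20.05 MHz, 22.75 MHz.
k=2: 41.45 MHz, 44.15 MHz.
k=3: 62.85 MHz, 65.55 MHz.
Within [12.9 MHz, 47.65 MHz]: 20.05 MHz, 22.75 MHz, 41.45 MHz, 44.15 MHz.

20.05 MHz, 22.75 MHz, 41.45 MHz, 44.15 MHz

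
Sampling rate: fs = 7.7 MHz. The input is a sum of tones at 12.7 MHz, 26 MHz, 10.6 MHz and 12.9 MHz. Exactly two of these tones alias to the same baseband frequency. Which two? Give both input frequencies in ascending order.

10.6 MHz, 26 MHz

fs/2 = 3.85 MHz.
12.7 MHz mod fs = 5 MHz.
5 MHz > fs/2 = 3.85 MHz, folds to fs − 5 MHz = 2.7 MHz.
26 MHz mod fs = 2.9 MHz.
2.9 MHz ≤ fs/2 = 3.85 MHz, appears at 2.9 MHz.
10.6 MHz mod fs = 2.9 MHz.
2.9 MHz ≤ fs/2 = 3.85 MHz, appears at 2.9 MHz.
12.9 MHz mod fs = 5.2 MHz.
5.2 MHz > fs/2 = 3.85 MHz, folds to fs − 5.2 MHz = 2.5 MHz.
10.6 MHz and 26 MHz both map to 2.9 MHz.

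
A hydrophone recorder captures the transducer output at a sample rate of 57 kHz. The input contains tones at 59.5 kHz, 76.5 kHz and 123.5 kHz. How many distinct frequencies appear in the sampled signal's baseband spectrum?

fs/2 = 28.5 kHz.
59.5 kHz mod fs = 2.5 kHz.
2.5 kHz ≤ fs/2 = 28.5 kHz, appears at 2.5 kHz.
76.5 kHz mod fs = 19.5 kHz.
19.5 kHz ≤ fs/2 = 28.5 kHz, appears at 19.5 kHz.
123.5 kHz mod fs = 9.5 kHz.
9.5 kHz ≤ fs/2 = 28.5 kHz, appears at 9.5 kHz.
Distinct values: {2.5 kHz, 9.5 kHz, 19.5 kHz} → 3.

3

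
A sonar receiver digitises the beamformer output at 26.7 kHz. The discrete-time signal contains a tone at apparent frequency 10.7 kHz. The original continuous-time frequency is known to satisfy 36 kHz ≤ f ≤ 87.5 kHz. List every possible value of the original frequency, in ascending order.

Frequencies that alias to 10.7 kHz are k·fs ± 10.7 kHz for integer k ≥ 0.
k=0: 10.7 kHz.
k=1: 16 kHz, 37.4 kHz.
k=2: 42.7 kHz, 64.1 kHz.
k=3: 69.4 kHz, 90.8 kHz.
k=4: 96.1 kHz, 117.5 kHz.
Within [36 kHz, 87.5 kHz]: 37.4 kHz, 42.7 kHz, 64.1 kHz, 69.4 kHz.

37.4 kHz, 42.7 kHz, 64.1 kHz, 69.4 kHz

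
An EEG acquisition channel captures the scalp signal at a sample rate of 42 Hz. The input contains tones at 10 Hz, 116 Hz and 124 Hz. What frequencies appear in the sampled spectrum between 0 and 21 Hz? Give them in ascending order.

2 Hz, 10 Hz

fs/2 = 21 Hz.
10 Hz ≤ fs/2 = 21 Hz, passes unchanged.
116 Hz mod fs = 32 Hz.
32 Hz > fs/2 = 21 Hz, folds to fs − 32 Hz = 10 Hz.
124 Hz mod fs = 40 Hz.
40 Hz > fs/2 = 21 Hz, folds to fs − 40 Hz = 2 Hz.
Distinct values: {2 Hz, 10 Hz}.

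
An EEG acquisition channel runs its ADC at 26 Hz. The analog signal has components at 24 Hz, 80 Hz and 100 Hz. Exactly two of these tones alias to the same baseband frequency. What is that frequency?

fs/2 = 13 Hz.
24 Hz > fs/2 = 13 Hz, folds to fs − 24 Hz = 2 Hz.
80 Hz mod fs = 2 Hz.
2 Hz ≤ fs/2 = 13 Hz, appears at 2 Hz.
100 Hz mod fs = 22 Hz.
22 Hz > fs/2 = 13 Hz, folds to fs − 22 Hz = 4 Hz.
24 Hz and 80 Hz both map to 2 Hz.

2 Hz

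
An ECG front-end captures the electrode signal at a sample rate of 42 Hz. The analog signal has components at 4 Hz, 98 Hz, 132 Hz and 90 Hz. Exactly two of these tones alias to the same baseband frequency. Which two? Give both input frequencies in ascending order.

90 Hz, 132 Hz

fs/2 = 21 Hz.
4 Hz ≤ fs/2 = 21 Hz, passes unchanged.
98 Hz mod fs = 14 Hz.
14 Hz ≤ fs/2 = 21 Hz, appears at 14 Hz.
132 Hz mod fs = 6 Hz.
6 Hz ≤ fs/2 = 21 Hz, appears at 6 Hz.
90 Hz mod fs = 6 Hz.
6 Hz ≤ fs/2 = 21 Hz, appears at 6 Hz.
90 Hz and 132 Hz both map to 6 Hz.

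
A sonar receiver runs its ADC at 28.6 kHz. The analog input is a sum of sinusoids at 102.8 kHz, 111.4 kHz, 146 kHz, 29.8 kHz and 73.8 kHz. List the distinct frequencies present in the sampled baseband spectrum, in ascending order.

1.2 kHz, 3 kHz, 11.6 kHz, 12 kHz

fs/2 = 14.3 kHz.
102.8 kHz mod fs = 17 kHz.
17 kHz > fs/2 = 14.3 kHz, folds to fs − 17 kHz = 11.6 kHz.
111.4 kHz mod fs = 25.6 kHz.
25.6 kHz > fs/2 = 14.3 kHz, folds to fs − 25.6 kHz = 3 kHz.
146 kHz mod fs = 3 kHz.
3 kHz ≤ fs/2 = 14.3 kHz, appears at 3 kHz.
29.8 kHz mod fs = 1.2 kHz.
1.2 kHz ≤ fs/2 = 14.3 kHz, appears at 1.2 kHz.
73.8 kHz mod fs = 16.6 kHz.
16.6 kHz > fs/2 = 14.3 kHz, folds to fs − 16.6 kHz = 12 kHz.
Distinct values: {1.2 kHz, 3 kHz, 11.6 kHz, 12 kHz}.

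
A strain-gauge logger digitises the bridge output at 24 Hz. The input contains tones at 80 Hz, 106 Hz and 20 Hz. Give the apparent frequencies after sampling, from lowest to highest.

fs/2 = 12 Hz.
80 Hz mod fs = 8 Hz.
8 Hz ≤ fs/2 = 12 Hz, appears at 8 Hz.
106 Hz mod fs = 10 Hz.
10 Hz ≤ fs/2 = 12 Hz, appears at 10 Hz.
20 Hz > fs/2 = 12 Hz, folds to fs − 20 Hz = 4 Hz.
Distinct values: {4 Hz, 8 Hz, 10 Hz}.

4 Hz, 8 Hz, 10 Hz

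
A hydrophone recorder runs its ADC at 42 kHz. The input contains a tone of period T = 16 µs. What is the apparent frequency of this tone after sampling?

20.5 kHz

T = 16 µs → f = 1/T = 62.5 kHz.
62.5 kHz mod fs = 20.5 kHz.
20.5 kHz ≤ fs/2 = 21 kHz, appears at 20.5 kHz.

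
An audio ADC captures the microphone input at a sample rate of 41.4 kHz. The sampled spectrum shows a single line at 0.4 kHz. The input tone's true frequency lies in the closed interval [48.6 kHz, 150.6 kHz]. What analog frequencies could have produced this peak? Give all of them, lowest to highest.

82.4 kHz, 83.2 kHz, 123.8 kHz, 124.6 kHz

Frequencies that alias to 0.4 kHz are k·fs ± 0.4 kHz for integer k ≥ 0.
k=0: 0.4 kHz.
k=1: 41 kHz, 41.8 kHz.
k=2: 82.4 kHz, 83.2 kHz.
k=3: 123.8 kHz, 124.6 kHz.
k=4: 165.2 kHz, 166 kHz.
Within [48.6 kHz, 150.6 kHz]: 82.4 kHz, 83.2 kHz, 123.8 kHz, 124.6 kHz.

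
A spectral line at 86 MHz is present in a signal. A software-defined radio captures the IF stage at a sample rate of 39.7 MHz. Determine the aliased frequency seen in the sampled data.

6.6 MHz

86 MHz mod fs = 6.6 MHz.
6.6 MHz ≤ fs/2 = 19.85 MHz, appears at 6.6 MHz.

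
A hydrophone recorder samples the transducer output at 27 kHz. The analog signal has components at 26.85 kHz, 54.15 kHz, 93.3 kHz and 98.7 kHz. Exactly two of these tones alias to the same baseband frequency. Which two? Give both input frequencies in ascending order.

26.85 kHz, 54.15 kHz

fs/2 = 13.5 kHz.
26.85 kHz > fs/2 = 13.5 kHz, folds to fs − 26.85 kHz = 0.15 kHz.
54.15 kHz mod fs = 0.15 kHz.
0.15 kHz ≤ fs/2 = 13.5 kHz, appears at 0.15 kHz.
93.3 kHz mod fs = 12.3 kHz.
12.3 kHz ≤ fs/2 = 13.5 kHz, appears at 12.3 kHz.
98.7 kHz mod fs = 17.7 kHz.
17.7 kHz > fs/2 = 13.5 kHz, folds to fs − 17.7 kHz = 9.3 kHz.
26.85 kHz and 54.15 kHz both map to 0.15 kHz.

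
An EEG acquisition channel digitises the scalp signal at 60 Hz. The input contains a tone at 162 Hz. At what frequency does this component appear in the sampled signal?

18 Hz

162 Hz mod fs = 42 Hz.
42 Hz > fs/2 = 30 Hz, folds to fs − 42 Hz = 18 Hz.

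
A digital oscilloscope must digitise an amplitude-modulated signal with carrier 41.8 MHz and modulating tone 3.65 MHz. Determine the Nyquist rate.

90.9 MHz

AM sidebands sit at fc ± fm = 38.15 MHz and 45.45 MHz.
Highest-frequency component: 45.45 MHz.
Nyquist rate = 2 × 45.45 MHz = 90.9 MHz.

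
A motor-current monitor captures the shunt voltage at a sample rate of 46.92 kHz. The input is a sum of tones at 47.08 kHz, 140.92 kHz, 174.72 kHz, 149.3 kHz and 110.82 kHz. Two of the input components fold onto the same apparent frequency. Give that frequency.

fs/2 = 23.46 kHz.
47.08 kHz mod fs = 0.16 kHz.
0.16 kHz ≤ fs/2 = 23.46 kHz, appears at 0.16 kHz.
140.92 kHz mod fs = 0.16 kHz.
0.16 kHz ≤ fs/2 = 23.46 kHz, appears at 0.16 kHz.
174.72 kHz mod fs = 33.96 kHz.
33.96 kHz > fs/2 = 23.46 kHz, folds to fs − 33.96 kHz = 12.96 kHz.
149.3 kHz mod fs = 8.54 kHz.
8.54 kHz ≤ fs/2 = 23.46 kHz, appears at 8.54 kHz.
110.82 kHz mod fs = 16.98 kHz.
16.98 kHz ≤ fs/2 = 23.46 kHz, appears at 16.98 kHz.
47.08 kHz and 140.92 kHz both map to 0.16 kHz.

0.16 kHz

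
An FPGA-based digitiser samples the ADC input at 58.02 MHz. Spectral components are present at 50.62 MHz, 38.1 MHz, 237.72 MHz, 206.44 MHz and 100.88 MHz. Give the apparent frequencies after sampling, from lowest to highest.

fs/2 = 29.01 MHz.
50.62 MHz > fs/2 = 29.01 MHz, folds to fs − 50.62 MHz = 7.4 MHz.
38.1 MHz > fs/2 = 29.01 MHz, folds to fs − 38.1 MHz = 19.92 MHz.
237.72 MHz mod fs = 5.64 MHz.
5.64 MHz ≤ fs/2 = 29.01 MHz, appears at 5.64 MHz.
206.44 MHz mod fs = 32.38 MHz.
32.38 MHz > fs/2 = 29.01 MHz, folds to fs − 32.38 MHz = 25.64 MHz.
100.88 MHz mod fs = 42.86 MHz.
42.86 MHz > fs/2 = 29.01 MHz, folds to fs − 42.86 MHz = 15.16 MHz.
Distinct values: {5.64 MHz, 7.4 MHz, 15.16 MHz, 19.92 MHz, 25.64 MHz}.

5.64 MHz, 7.4 MHz, 15.16 MHz, 19.92 MHz, 25.64 MHz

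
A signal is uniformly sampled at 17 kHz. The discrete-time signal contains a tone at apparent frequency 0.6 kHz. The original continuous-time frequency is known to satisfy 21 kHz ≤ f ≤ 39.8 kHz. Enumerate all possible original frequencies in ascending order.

33.4 kHz, 34.6 kHz

Frequencies that alias to 0.6 kHz are k·fs ± 0.6 kHz for integer k ≥ 0.
k=0: 0.6 kHz.
k=1: 16.4 kHz, 17.6 kHz.
k=2: 33.4 kHz, 34.6 kHz.
k=3: 50.4 kHz, 51.6 kHz.
Within [21 kHz, 39.8 kHz]: 33.4 kHz, 34.6 kHz.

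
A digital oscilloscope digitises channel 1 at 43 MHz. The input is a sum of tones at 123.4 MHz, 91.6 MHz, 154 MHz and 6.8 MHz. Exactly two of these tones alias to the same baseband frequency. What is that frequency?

5.6 MHz

fs/2 = 21.5 MHz.
123.4 MHz mod fs = 37.4 MHz.
37.4 MHz > fs/2 = 21.5 MHz, folds to fs − 37.4 MHz = 5.6 MHz.
91.6 MHz mod fs = 5.6 MHz.
5.6 MHz ≤ fs/2 = 21.5 MHz, appears at 5.6 MHz.
154 MHz mod fs = 25 MHz.
25 MHz > fs/2 = 21.5 MHz, folds to fs − 25 MHz = 18 MHz.
6.8 MHz ≤ fs/2 = 21.5 MHz, passes unchanged.
91.6 MHz and 123.4 MHz both map to 5.6 MHz.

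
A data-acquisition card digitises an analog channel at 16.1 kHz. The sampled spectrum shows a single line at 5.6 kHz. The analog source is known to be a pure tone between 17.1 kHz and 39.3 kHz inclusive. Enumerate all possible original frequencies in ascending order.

Frequencies that alias to 5.6 kHz are k·fs ± 5.6 kHz for integer k ≥ 0.
k=0: 5.6 kHz.
k=1: 10.5 kHz, 21.7 kHz.
k=2: 26.6 kHz, 37.8 kHz.
k=3: 42.7 kHz, 53.9 kHz.
Within [17.1 kHz, 39.3 kHz]: 21.7 kHz, 26.6 kHz, 37.8 kHz.

21.7 kHz, 26.6 kHz, 37.8 kHz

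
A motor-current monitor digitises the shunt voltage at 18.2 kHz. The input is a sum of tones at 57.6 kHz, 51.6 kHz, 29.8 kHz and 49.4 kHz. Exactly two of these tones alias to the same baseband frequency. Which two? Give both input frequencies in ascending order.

51.6 kHz, 57.6 kHz

fs/2 = 9.1 kHz.
57.6 kHz mod fs = 3 kHz.
3 kHz ≤ fs/2 = 9.1 kHz, appears at 3 kHz.
51.6 kHz mod fs = 15.2 kHz.
15.2 kHz > fs/2 = 9.1 kHz, folds to fs − 15.2 kHz = 3 kHz.
29.8 kHz mod fs = 11.6 kHz.
11.6 kHz > fs/2 = 9.1 kHz, folds to fs − 11.6 kHz = 6.6 kHz.
49.4 kHz mod fs = 13 kHz.
13 kHz > fs/2 = 9.1 kHz, folds to fs − 13 kHz = 5.2 kHz.
51.6 kHz and 57.6 kHz both map to 3 kHz.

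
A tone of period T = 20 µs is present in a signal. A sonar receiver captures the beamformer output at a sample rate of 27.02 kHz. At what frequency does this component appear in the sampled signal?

T = 20 µs → f = 1/T = 50 kHz.
50 kHz mod fs = 22.98 kHz.
22.98 kHz > fs/2 = 13.51 kHz, folds to fs − 22.98 kHz = 4.04 kHz.

4.04 kHz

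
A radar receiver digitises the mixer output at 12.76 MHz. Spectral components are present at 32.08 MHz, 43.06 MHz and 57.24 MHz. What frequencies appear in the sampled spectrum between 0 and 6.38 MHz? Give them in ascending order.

4.78 MHz, 6.2 MHz

fs/2 = 6.38 MHz.
32.08 MHz mod fs = 6.56 MHz.
6.56 MHz > fs/2 = 6.38 MHz, folds to fs − 6.56 MHz = 6.2 MHz.
43.06 MHz mod fs = 4.78 MHz.
4.78 MHz ≤ fs/2 = 6.38 MHz, appears at 4.78 MHz.
57.24 MHz mod fs = 6.2 MHz.
6.2 MHz ≤ fs/2 = 6.38 MHz, appears at 6.2 MHz.
Distinct values: {4.78 MHz, 6.2 MHz}.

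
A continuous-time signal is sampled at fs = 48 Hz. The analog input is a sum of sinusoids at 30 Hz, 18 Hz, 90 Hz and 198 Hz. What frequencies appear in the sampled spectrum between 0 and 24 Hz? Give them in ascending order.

6 Hz, 18 Hz

fs/2 = 24 Hz.
30 Hz > fs/2 = 24 Hz, folds to fs − 30 Hz = 18 Hz.
18 Hz ≤ fs/2 = 24 Hz, passes unchanged.
90 Hz mod fs = 42 Hz.
42 Hz > fs/2 = 24 Hz, folds to fs − 42 Hz = 6 Hz.
198 Hz mod fs = 6 Hz.
6 Hz ≤ fs/2 = 24 Hz, appears at 6 Hz.
Distinct values: {6 Hz, 18 Hz}.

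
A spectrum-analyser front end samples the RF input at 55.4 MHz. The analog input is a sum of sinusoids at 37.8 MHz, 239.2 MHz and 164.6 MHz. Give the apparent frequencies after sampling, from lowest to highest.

1.6 MHz, 17.6 MHz

fs/2 = 27.7 MHz.
37.8 MHz > fs/2 = 27.7 MHz, folds to fs − 37.8 MHz = 17.6 MHz.
239.2 MHz mod fs = 17.6 MHz.
17.6 MHz ≤ fs/2 = 27.7 MHz, appears at 17.6 MHz.
164.6 MHz mod fs = 53.8 MHz.
53.8 MHz > fs/2 = 27.7 MHz, folds to fs − 53.8 MHz = 1.6 MHz.
Distinct values: {1.6 MHz, 17.6 MHz}.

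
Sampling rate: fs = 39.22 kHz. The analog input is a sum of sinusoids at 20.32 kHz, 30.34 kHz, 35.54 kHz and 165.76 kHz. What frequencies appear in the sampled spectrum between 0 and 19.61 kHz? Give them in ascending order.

fs/2 = 19.61 kHz.
20.32 kHz > fs/2 = 19.61 kHz, folds to fs − 20.32 kHz = 18.9 kHz.
30.34 kHz > fs/2 = 19.61 kHz, folds to fs − 30.34 kHz = 8.88 kHz.
35.54 kHz > fs/2 = 19.61 kHz, folds to fs − 35.54 kHz = 3.68 kHz.
165.76 kHz mod fs = 8.88 kHz.
8.88 kHz ≤ fs/2 = 19.61 kHz, appears at 8.88 kHz.
Distinct values: {3.68 kHz, 8.88 kHz, 18.9 kHz}.

3.68 kHz, 8.88 kHz, 18.9 kHz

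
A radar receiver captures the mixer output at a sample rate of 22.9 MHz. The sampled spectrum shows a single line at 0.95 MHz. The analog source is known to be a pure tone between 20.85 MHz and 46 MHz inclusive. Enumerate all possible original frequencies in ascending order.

Frequencies that alias to 0.95 MHz are k·fs ± 0.95 MHz for integer k ≥ 0.
k=0: 0.95 MHz.
k=1: 21.95 MHz, 23.85 MHz.
k=2: 44.85 MHz, 46.75 MHz.
k=3: 67.75 MHz, 69.65 MHz.
Within [20.85 MHz, 46 MHz]: 21.95 MHz, 23.85 MHz, 44.85 MHz.

21.95 MHz, 23.85 MHz, 44.85 MHz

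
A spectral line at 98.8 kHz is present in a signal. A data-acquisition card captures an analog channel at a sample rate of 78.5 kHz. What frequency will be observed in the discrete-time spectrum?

20.3 kHz

98.8 kHz mod fs = 20.3 kHz.
20.3 kHz ≤ fs/2 = 39.25 kHz, appears at 20.3 kHz.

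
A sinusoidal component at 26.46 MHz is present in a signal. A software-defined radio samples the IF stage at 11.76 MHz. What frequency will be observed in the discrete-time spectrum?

2.94 MHz

26.46 MHz mod fs = 2.94 MHz.
2.94 MHz ≤ fs/2 = 5.88 MHz, appears at 2.94 MHz.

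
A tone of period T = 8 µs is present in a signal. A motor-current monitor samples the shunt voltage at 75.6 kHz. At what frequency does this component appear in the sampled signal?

26.2 kHz

T = 8 µs → f = 1/T = 125 kHz.
125 kHz mod fs = 49.4 kHz.
49.4 kHz > fs/2 = 37.8 kHz, folds to fs − 49.4 kHz = 26.2 kHz.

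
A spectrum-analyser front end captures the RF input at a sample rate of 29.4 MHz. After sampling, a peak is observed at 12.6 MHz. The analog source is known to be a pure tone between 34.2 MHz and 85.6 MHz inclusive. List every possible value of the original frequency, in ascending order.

42 MHz, 46.2 MHz, 71.4 MHz, 75.6 MHz

Frequencies that alias to 12.6 MHz are k·fs ± 12.6 MHz for integer k ≥ 0.
k=0: 12.6 MHz.
k=1: 16.8 MHz, 42 MHz.
k=2: 46.2 MHz, 71.4 MHz.
k=3: 75.6 MHz, 100.8 MHz.
k=4: 105 MHz, 130.2 MHz.
Within [34.2 MHz, 85.6 MHz]: 42 MHz, 46.2 MHz, 71.4 MHz, 75.6 MHz.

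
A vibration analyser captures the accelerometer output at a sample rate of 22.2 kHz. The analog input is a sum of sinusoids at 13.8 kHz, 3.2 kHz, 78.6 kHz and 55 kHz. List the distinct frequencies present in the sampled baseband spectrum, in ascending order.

fs/2 = 11.1 kHz.
13.8 kHz > fs/2 = 11.1 kHz, folds to fs − 13.8 kHz = 8.4 kHz.
3.2 kHz ≤ fs/2 = 11.1 kHz, passes unchanged.
78.6 kHz mod fs = 12 kHz.
12 kHz > fs/2 = 11.1 kHz, folds to fs − 12 kHz = 10.2 kHz.
55 kHz mod fs = 10.6 kHz.
10.6 kHz ≤ fs/2 = 11.1 kHz, appears at 10.6 kHz.
Distinct values: {3.2 kHz, 8.4 kHz, 10.2 kHz, 10.6 kHz}.

3.2 kHz, 8.4 kHz, 10.2 kHz, 10.6 kHz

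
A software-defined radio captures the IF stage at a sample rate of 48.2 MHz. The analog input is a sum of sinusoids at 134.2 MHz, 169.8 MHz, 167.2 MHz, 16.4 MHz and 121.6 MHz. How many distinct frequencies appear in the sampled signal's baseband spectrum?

fs/2 = 24.1 MHz.
134.2 MHz mod fs = 37.8 MHz.
37.8 MHz > fs/2 = 24.1 MHz, folds to fs − 37.8 MHz = 10.4 MHz.
169.8 MHz mod fs = 25.2 MHz.
25.2 MHz > fs/2 = 24.1 MHz, folds to fs − 25.2 MHz = 23 MHz.
167.2 MHz mod fs = 22.6 MHz.
22.6 MHz ≤ fs/2 = 24.1 MHz, appears at 22.6 MHz.
16.4 MHz ≤ fs/2 = 24.1 MHz, passes unchanged.
121.6 MHz mod fs = 25.2 MHz.
25.2 MHz > fs/2 = 24.1 MHz, folds to fs − 25.2 MHz = 23 MHz.
Distinct values: {10.4 MHz, 16.4 MHz, 22.6 MHz, 23 MHz} → 4.

4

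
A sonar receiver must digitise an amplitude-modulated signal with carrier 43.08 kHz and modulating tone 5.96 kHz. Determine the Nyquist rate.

98.08 kHz

AM sidebands sit at fc ± fm = 37.12 kHz and 49.04 kHz.
Highest-frequency component: 49.04 kHz.
Nyquist rate = 2 × 49.04 kHz = 98.08 kHz.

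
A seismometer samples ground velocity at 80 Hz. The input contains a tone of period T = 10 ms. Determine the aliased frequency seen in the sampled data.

T = 10 ms → f = 1/T = 100 Hz.
100 Hz mod fs = 20 Hz.
20 Hz ≤ fs/2 = 40 Hz, appears at 20 Hz.

20 Hz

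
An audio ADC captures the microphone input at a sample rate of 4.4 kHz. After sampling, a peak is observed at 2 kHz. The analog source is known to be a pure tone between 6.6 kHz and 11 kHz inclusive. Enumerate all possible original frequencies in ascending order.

Frequencies that alias to 2 kHz are k·fs ± 2 kHz for integer k ≥ 0.
k=0: 2 kHz.
k=1: 2.4 kHz, 6.4 kHz.
k=2: 6.8 kHz, 10.8 kHz.
k=3: 11.2 kHz, 15.2 kHz.
Within [6.6 kHz, 11 kHz]: 6.8 kHz, 10.8 kHz.

6.8 kHz, 10.8 kHz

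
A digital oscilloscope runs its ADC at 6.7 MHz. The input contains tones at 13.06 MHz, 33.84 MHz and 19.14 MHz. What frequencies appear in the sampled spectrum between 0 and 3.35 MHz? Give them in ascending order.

fs/2 = 3.35 MHz.
13.06 MHz mod fs = 6.36 MHz.
6.36 MHz > fs/2 = 3.35 MHz, folds to fs − 6.36 MHz = 0.34 MHz.
33.84 MHz mod fs = 0.34 MHz.
0.34 MHz ≤ fs/2 = 3.35 MHz, appears at 0.34 MHz.
19.14 MHz mod fs = 5.74 MHz.
5.74 MHz > fs/2 = 3.35 MHz, folds to fs − 5.74 MHz = 0.96 MHz.
Distinct values: {0.34 MHz, 0.96 MHz}.

0.34 MHz, 0.96 MHz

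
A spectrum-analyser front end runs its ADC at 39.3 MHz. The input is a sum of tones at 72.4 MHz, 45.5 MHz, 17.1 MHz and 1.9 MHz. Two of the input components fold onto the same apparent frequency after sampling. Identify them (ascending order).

45.5 MHz, 72.4 MHz

fs/2 = 19.65 MHz.
72.4 MHz mod fs = 33.1 MHz.
33.1 MHz > fs/2 = 19.65 MHz, folds to fs − 33.1 MHz = 6.2 MHz.
45.5 MHz mod fs = 6.2 MHz.
6.2 MHz ≤ fs/2 = 19.65 MHz, appears at 6.2 MHz.
17.1 MHz ≤ fs/2 = 19.65 MHz, passes unchanged.
1.9 MHz ≤ fs/2 = 19.65 MHz, passes unchanged.
45.5 MHz and 72.4 MHz both map to 6.2 MHz.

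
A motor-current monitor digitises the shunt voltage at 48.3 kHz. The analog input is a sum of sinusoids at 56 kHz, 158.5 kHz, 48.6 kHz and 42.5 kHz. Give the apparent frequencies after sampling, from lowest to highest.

0.3 kHz, 5.8 kHz, 7.7 kHz, 13.6 kHz

fs/2 = 24.15 kHz.
56 kHz mod fs = 7.7 kHz.
7.7 kHz ≤ fs/2 = 24.15 kHz, appears at 7.7 kHz.
158.5 kHz mod fs = 13.6 kHz.
13.6 kHz ≤ fs/2 = 24.15 kHz, appears at 13.6 kHz.
48.6 kHz mod fs = 0.3 kHz.
0.3 kHz ≤ fs/2 = 24.15 kHz, appears at 0.3 kHz.
42.5 kHz > fs/2 = 24.15 kHz, folds to fs − 42.5 kHz = 5.8 kHz.
Distinct values: {0.3 kHz, 5.8 kHz, 7.7 kHz, 13.6 kHz}.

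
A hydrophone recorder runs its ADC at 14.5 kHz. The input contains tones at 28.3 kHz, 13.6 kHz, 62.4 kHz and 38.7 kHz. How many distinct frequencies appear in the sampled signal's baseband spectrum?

4

fs/2 = 7.25 kHz.
28.3 kHz mod fs = 13.8 kHz.
13.8 kHz > fs/2 = 7.25 kHz, folds to fs − 13.8 kHz = 0.7 kHz.
13.6 kHz > fs/2 = 7.25 kHz, folds to fs − 13.6 kHz = 0.9 kHz.
62.4 kHz mod fs = 4.4 kHz.
4.4 kHz ≤ fs/2 = 7.25 kHz, appears at 4.4 kHz.
38.7 kHz mod fs = 9.7 kHz.
9.7 kHz > fs/2 = 7.25 kHz, folds to fs − 9.7 kHz = 4.8 kHz.
Distinct values: {0.7 kHz, 0.9 kHz, 4.4 kHz, 4.8 kHz} → 4.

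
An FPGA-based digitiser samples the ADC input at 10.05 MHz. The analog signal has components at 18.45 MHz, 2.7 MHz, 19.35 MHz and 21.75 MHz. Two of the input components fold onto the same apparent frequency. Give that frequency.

fs/2 = 5.025 MHz.
18.45 MHz mod fs = 8.4 MHz.
8.4 MHz > fs/2 = 5.025 MHz, folds to fs − 8.4 MHz = 1.65 MHz.
2.7 MHz ≤ fs/2 = 5.025 MHz, passes unchanged.
19.35 MHz mod fs = 9.3 MHz.
9.3 MHz > fs/2 = 5.025 MHz, folds to fs − 9.3 MHz = 0.75 MHz.
21.75 MHz mod fs = 1.65 MHz.
1.65 MHz ≤ fs/2 = 5.025 MHz, appears at 1.65 MHz.
18.45 MHz and 21.75 MHz both map to 1.65 MHz.

1.65 MHz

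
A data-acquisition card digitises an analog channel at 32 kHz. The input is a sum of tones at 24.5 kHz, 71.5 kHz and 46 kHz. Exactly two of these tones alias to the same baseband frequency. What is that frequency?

fs/2 = 16 kHz.
24.5 kHz > fs/2 = 16 kHz, folds to fs − 24.5 kHz = 7.5 kHz.
71.5 kHz mod fs = 7.5 kHz.
7.5 kHz ≤ fs/2 = 16 kHz, appears at 7.5 kHz.
46 kHz mod fs = 14 kHz.
14 kHz ≤ fs/2 = 16 kHz, appears at 14 kHz.
24.5 kHz and 71.5 kHz both map to 7.5 kHz.

7.5 kHz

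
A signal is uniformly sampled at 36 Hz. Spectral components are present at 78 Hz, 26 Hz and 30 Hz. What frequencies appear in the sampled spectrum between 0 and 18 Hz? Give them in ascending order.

6 Hz, 10 Hz

fs/2 = 18 Hz.
78 Hz mod fs = 6 Hz.
6 Hz ≤ fs/2 = 18 Hz, appears at 6 Hz.
26 Hz > fs/2 = 18 Hz, folds to fs − 26 Hz = 10 Hz.
30 Hz > fs/2 = 18 Hz, folds to fs − 30 Hz = 6 Hz.
Distinct values: {6 Hz, 10 Hz}.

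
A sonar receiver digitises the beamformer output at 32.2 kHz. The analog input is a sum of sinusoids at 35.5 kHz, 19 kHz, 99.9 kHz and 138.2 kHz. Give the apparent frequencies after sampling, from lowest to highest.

3.3 kHz, 9.4 kHz, 13.2 kHz

fs/2 = 16.1 kHz.
35.5 kHz mod fs = 3.3 kHz.
3.3 kHz ≤ fs/2 = 16.1 kHz, appears at 3.3 kHz.
19 kHz > fs/2 = 16.1 kHz, folds to fs − 19 kHz = 13.2 kHz.
99.9 kHz mod fs = 3.3 kHz.
3.3 kHz ≤ fs/2 = 16.1 kHz, appears at 3.3 kHz.
138.2 kHz mod fs = 9.4 kHz.
9.4 kHz ≤ fs/2 = 16.1 kHz, appears at 9.4 kHz.
Distinct values: {3.3 kHz, 9.4 kHz, 13.2 kHz}.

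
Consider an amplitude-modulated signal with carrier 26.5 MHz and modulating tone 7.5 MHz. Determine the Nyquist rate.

68 MHz

AM sidebands sit at fc ± fm = 19 MHz and 34 MHz.
Highest-frequency component: 34 MHz.
Nyquist rate = 2 × 34 MHz = 68 MHz.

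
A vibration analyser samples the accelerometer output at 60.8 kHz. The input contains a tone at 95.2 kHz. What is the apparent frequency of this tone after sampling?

95.2 kHz mod fs = 34.4 kHz.
34.4 kHz > fs/2 = 30.4 kHz, folds to fs − 34.4 kHz = 26.4 kHz.

26.4 kHz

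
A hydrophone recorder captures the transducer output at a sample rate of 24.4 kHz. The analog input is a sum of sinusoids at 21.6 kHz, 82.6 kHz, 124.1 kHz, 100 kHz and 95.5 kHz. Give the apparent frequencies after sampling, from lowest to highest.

2.1 kHz, 2.4 kHz, 2.8 kHz, 9.4 kHz

fs/2 = 12.2 kHz.
21.6 kHz > fs/2 = 12.2 kHz, folds to fs − 21.6 kHz = 2.8 kHz.
82.6 kHz mod fs = 9.4 kHz.
9.4 kHz ≤ fs/2 = 12.2 kHz, appears at 9.4 kHz.
124.1 kHz mod fs = 2.1 kHz.
2.1 kHz ≤ fs/2 = 12.2 kHz, appears at 2.1 kHz.
100 kHz mod fs = 2.4 kHz.
2.4 kHz ≤ fs/2 = 12.2 kHz, appears at 2.4 kHz.
95.5 kHz mod fs = 22.3 kHz.
22.3 kHz > fs/2 = 12.2 kHz, folds to fs − 22.3 kHz = 2.1 kHz.
Distinct values: {2.1 kHz, 2.4 kHz, 2.8 kHz, 9.4 kHz}.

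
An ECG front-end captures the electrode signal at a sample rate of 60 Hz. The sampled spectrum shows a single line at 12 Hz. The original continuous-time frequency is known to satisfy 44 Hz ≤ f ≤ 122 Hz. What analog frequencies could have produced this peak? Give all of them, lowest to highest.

Frequencies that alias to 12 Hz are k·fs ± 12 Hz for integer k ≥ 0.
k=0: 12 Hz.
k=1: 48 Hz, 72 Hz.
k=2: 108 Hz, 132 Hz.
k=3: 168 Hz, 192 Hz.
Within [44 Hz, 122 Hz]: 48 Hz, 72 Hz, 108 Hz.

48 Hz, 72 Hz, 108 Hz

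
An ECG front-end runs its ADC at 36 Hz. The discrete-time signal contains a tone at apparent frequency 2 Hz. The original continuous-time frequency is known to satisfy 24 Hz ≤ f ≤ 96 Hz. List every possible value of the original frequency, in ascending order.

34 Hz, 38 Hz, 70 Hz, 74 Hz

Frequencies that alias to 2 Hz are k·fs ± 2 Hz for integer k ≥ 0.
k=0: 2 Hz.
k=1: 34 Hz, 38 Hz.
k=2: 70 Hz, 74 Hz.
k=3: 106 Hz, 110 Hz.
Within [24 Hz, 96 Hz]: 34 Hz, 38 Hz, 70 Hz, 74 Hz.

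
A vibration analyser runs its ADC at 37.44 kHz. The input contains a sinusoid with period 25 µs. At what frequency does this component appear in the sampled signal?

T = 25 µs → f = 1/T = 40 kHz.
40 kHz mod fs = 2.56 kHz.
2.56 kHz ≤ fs/2 = 18.72 kHz, appears at 2.56 kHz.

2.56 kHz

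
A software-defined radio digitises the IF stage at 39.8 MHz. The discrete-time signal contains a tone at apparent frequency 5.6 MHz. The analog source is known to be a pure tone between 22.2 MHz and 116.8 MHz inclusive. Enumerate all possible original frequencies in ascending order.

34.2 MHz, 45.4 MHz, 74 MHz, 85.2 MHz, 113.8 MHz

Frequencies that alias to 5.6 MHz are k·fs ± 5.6 MHz for integer k ≥ 0.
k=0: 5.6 MHz.
k=1: 34.2 MHz, 45.4 MHz.
k=2: 74 MHz, 85.2 MHz.
k=3: 113.8 MHz, 125 MHz.
k=4: 153.6 MHz, 164.8 MHz.
Within [22.2 MHz, 116.8 MHz]: 34.2 MHz, 45.4 MHz, 74 MHz, 85.2 MHz, 113.8 MHz.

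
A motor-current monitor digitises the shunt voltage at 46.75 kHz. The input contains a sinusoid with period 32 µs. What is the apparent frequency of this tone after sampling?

T = 32 µs → f = 1/T = 31.25 kHz.
31.25 kHz > fs/2 = 23.375 kHz, folds to fs − 31.25 kHz = 15.5 kHz.

15.5 kHz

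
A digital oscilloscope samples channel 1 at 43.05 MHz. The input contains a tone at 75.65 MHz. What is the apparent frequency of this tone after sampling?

10.45 MHz

75.65 MHz mod fs = 32.6 MHz.
32.6 MHz > fs/2 = 21.525 MHz, folds to fs − 32.6 MHz = 10.45 MHz.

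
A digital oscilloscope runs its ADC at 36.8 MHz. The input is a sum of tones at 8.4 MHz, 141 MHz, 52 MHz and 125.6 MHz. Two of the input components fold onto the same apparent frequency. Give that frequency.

15.2 MHz

fs/2 = 18.4 MHz.
8.4 MHz ≤ fs/2 = 18.4 MHz, passes unchanged.
141 MHz mod fs = 30.6 MHz.
30.6 MHz > fs/2 = 18.4 MHz, folds to fs − 30.6 MHz = 6.2 MHz.
52 MHz mod fs = 15.2 MHz.
15.2 MHz ≤ fs/2 = 18.4 MHz, appears at 15.2 MHz.
125.6 MHz mod fs = 15.2 MHz.
15.2 MHz ≤ fs/2 = 18.4 MHz, appears at 15.2 MHz.
52 MHz and 125.6 MHz both map to 15.2 MHz.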